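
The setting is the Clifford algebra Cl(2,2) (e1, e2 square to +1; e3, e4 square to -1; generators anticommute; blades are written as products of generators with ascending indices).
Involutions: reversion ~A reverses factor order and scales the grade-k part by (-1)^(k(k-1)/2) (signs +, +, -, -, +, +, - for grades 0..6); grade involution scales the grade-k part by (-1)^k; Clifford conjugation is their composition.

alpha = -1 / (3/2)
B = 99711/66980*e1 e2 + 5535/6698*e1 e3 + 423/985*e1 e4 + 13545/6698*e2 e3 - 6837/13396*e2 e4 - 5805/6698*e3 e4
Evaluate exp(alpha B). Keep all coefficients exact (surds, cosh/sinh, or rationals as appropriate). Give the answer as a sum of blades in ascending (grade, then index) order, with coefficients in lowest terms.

B^2 term by term: the squares give (99711/66980)^2*(e1 e2)^2 + (5535/6698)^2*(e1 e3)^2 + (423/985)^2*(e1 e4)^2 + (13545/6698)^2*(e2 e3)^2 + (-6837/13396)^2*(e2 e4)^2 + (-5805/6698)^2*(e3 e4)^2 = 9942283521/4486320400*(-1) + 30636225/44863204*(+1) + 178929/970225*(+1) + 183467025/44863204*(+1) + 46744569/179452816*(+1) + 33698025/44863204*(-1) = 9/4 (each basis 2-blade squares to minus the product of its generators' squares); cross terms between blades sharing an index anticommute and cancel; the commuting (index-disjoint) pairs give grade-4 terms 2*c*c'*(blade product), which cancel blade by blade — e1 e2 e3 e4: -115764471/44863204 + 37842795/44863204 + 1145907/659753 = 0 — confirming B is simple. So B^2 = 9/4.
B^2 = 9/4 — the positive square puts this in the hyperbolic regime; l = 3/2, alpha*l = -1, so exp(alpha B) = cosh(-1) + (sinh(-1)/(3/2))*B = cosh(1) + (-2*sinh(1)/3)*B.
Answer: cosh(1) - 33237*sinh(1)/33490*e1 e2 - 1845*sinh(1)/3349*e1 e3 - 282*sinh(1)/985*e1 e4 - 4515*sinh(1)/3349*e2 e3 + 2279*sinh(1)/6698*e2 e4 + 1935*sinh(1)/3349*e3 e4


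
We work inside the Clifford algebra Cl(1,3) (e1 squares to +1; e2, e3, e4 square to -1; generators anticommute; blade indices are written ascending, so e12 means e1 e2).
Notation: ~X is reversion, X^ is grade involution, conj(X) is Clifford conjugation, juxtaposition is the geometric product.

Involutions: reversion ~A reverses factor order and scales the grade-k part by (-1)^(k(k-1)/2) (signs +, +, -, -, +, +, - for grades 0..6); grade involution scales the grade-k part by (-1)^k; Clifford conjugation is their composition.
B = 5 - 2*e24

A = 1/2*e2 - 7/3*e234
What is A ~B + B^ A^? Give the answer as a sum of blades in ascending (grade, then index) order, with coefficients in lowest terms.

first term: 5/2*e2 - 14/3*e3 - e4 - 35/3*e234
second term: -5/2*e2 - 14/3*e3 + e4 + 35/3*e234
Answer: -28/3*e3


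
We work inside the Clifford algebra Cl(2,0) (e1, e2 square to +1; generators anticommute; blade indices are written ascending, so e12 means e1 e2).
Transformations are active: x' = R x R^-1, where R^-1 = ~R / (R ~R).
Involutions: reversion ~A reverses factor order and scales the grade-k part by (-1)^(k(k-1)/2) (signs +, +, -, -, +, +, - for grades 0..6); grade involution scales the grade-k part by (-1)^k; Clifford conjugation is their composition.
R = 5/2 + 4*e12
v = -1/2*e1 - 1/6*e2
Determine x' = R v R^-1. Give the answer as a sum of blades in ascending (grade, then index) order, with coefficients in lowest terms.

~R = 5/2 - 4*e12, and R ~R = 89/4, so R^-1 = ~R / (89/4).
R v = -23/12*e1 + 19/12*e2
Answer: 37/534*e1 + 93/178*e2


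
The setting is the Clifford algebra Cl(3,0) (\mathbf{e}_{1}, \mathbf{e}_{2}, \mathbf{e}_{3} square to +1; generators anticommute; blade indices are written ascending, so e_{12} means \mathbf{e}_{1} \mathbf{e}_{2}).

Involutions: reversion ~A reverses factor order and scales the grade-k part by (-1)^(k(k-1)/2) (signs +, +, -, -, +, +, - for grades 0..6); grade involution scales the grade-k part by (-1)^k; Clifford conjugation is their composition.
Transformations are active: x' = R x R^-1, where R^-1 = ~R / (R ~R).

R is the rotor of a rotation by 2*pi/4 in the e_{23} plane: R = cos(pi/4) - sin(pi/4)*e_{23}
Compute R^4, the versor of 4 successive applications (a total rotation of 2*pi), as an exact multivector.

The rotor phase is half the rotation angle and phases add under composition, so 4 steps in the e_{23} plane accumulate phase 4*(pi/4) = \pi: R^4 = cos(\pi) - sin(\pi)*e_{23}.
cos(\pi) = -1 and sin(\pi) = 0, so R^4 = -1. The total rotation 2*pi is 1 full turn, so every vector returns to itself, yet the rotor is -1, on the OTHER sheet of the double cover (an odd number of 2*pi turns).
Answer: -1


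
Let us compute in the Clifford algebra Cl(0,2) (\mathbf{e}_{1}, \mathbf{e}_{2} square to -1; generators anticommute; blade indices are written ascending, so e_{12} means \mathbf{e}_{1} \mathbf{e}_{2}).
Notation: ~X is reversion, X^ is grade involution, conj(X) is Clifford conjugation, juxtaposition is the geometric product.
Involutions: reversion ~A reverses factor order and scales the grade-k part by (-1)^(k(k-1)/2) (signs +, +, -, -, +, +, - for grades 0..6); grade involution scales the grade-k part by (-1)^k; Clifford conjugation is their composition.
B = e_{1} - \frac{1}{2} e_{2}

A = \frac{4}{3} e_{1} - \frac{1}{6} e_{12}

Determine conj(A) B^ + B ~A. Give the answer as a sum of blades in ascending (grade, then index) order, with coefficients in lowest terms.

first term: -\frac{4}{3} - \frac{1}{12} e_{1} - \frac{1}{6} e_{2} - \frac{2}{3} e_{12}
second term: -\frac{4}{3} - \frac{1}{12} e_{1} - \frac{1}{6} e_{2} + \frac{2}{3} e_{12}
Answer: -\frac{8}{3} - \frac{1}{6} e_{1} - \frac{1}{3} e_{2}


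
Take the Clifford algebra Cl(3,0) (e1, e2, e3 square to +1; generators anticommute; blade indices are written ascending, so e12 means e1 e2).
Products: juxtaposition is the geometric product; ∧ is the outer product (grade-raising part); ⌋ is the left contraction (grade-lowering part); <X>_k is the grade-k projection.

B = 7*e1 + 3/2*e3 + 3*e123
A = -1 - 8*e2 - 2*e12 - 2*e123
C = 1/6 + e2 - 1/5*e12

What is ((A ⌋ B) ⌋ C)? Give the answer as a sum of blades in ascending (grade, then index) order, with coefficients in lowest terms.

step 1: 6 - 7*e1 + 9/2*e3 + 24*e13 - 3*e123
step 2: 1 + 37/5*e2 - 6/5*e12
Answer: 1 + 37/5*e2 - 6/5*e12


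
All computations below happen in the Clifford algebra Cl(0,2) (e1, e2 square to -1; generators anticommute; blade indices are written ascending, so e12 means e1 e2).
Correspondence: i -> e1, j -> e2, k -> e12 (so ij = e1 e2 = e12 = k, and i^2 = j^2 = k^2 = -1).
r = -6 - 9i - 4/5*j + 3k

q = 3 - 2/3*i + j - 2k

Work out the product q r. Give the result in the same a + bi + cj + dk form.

In blades: q = 3 - 2/3*e1 + e2 - 2*e12, r = -6 - 9*e1 - 4/5*e2 + 3*e12.
Distribute q over r term by term (generator squares from the signature, products reordered to ascending indices): (3)*r = -18 - 27*e1 - 12/5*e2 + 9*e12; (-2/3*e1)*r = -6 + 4*e1 + 2*e2 + 8/15*e12; (e2)*r = 4/5 + 3*e1 - 6*e2 + 9*e12; (-2*e12)*r = 6 - 8/5*e1 + 18*e2 + 12*e12.
Sum: -86/5 - 108/5*e1 + 58/5*e2 + 458/15*e12; translating back through the correspondence:
Answer: -86/5 - 108/5*i + 58/5*j + 458/15*k


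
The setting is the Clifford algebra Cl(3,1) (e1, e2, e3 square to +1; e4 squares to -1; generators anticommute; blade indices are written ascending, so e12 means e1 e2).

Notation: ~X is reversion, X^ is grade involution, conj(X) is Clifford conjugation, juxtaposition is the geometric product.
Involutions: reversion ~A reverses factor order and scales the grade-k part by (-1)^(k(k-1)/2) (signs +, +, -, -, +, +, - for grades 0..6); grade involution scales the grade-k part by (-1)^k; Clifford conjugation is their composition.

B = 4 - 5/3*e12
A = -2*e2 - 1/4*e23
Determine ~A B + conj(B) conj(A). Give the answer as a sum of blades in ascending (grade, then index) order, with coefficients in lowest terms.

first term: -10/3*e1 - 8*e2 + 5/12*e13 + e23
second term: 10/3*e1 + 8*e2 + 5/12*e13 + e23
Answer: 5/6*e13 + 2*e23


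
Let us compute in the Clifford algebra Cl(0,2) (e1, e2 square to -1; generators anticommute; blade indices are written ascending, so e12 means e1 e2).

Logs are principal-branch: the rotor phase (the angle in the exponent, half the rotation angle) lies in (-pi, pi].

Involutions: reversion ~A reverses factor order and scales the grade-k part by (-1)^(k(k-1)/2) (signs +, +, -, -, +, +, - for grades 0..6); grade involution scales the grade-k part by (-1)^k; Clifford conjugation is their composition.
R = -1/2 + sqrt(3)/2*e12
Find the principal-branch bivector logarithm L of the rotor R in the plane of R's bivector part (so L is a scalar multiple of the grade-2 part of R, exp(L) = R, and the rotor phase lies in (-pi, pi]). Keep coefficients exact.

The scalar part of R is -1/2, which pins the rotor phase on the principal branch; dividing the bivector part by the sine of that phase recovers the unit plane, and L is the phase times that plane.
Concretely: cos(phase) = -1/2 gives phase = ±2*pi/3, and since phase/sin(phase) is even the sign is immaterial: L = (phase/sin(phase)) * <R>_2 = (4*sqrt(3)*pi/9) * <R>_2.
Answer: 2*pi/3*e12


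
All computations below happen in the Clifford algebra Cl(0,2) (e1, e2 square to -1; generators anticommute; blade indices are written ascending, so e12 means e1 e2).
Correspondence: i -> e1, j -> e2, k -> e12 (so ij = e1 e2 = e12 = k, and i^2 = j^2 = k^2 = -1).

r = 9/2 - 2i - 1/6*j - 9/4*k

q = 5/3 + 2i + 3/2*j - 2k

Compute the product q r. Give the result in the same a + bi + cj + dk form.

In blades: q = 5/3 + 2*e1 + 3/2*e2 - 2*e12, r = 9/2 - 2*e1 - 1/6*e2 - 9/4*e12.
Distribute q over r term by term (generator squares from the signature, products reordered to ascending indices): (5/3)*r = 15/2 - 10/3*e1 - 5/18*e2 - 15/4*e12; (2*e1)*r = 4 + 9*e1 + 9/2*e2 - 1/3*e12; (3/2*e2)*r = 1/4 - 27/8*e1 + 27/4*e2 + 3*e12; (-2*e12)*r = -9/2 - 1/3*e1 + 4*e2 - 9*e12.
Sum: 29/4 + 47/24*e1 + 539/36*e2 - 121/12*e12; translating back through the correspondence:
Answer: 29/4 + 47/24*i + 539/36*j - 121/12*k


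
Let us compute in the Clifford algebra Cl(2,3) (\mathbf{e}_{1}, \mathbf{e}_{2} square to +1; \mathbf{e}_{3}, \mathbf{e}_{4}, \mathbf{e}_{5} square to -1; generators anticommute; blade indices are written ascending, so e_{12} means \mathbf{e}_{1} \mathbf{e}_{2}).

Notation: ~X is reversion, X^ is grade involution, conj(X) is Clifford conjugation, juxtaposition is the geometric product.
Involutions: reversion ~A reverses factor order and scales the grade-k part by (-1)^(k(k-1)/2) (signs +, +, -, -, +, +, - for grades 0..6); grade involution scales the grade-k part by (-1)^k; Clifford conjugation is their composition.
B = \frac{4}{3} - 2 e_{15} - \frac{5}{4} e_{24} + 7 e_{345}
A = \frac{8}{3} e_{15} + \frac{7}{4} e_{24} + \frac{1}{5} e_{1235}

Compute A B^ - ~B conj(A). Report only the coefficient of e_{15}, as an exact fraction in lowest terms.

first term: -\frac{361}{48} + \frac{32}{9} e_{15} - \frac{2}{5} e_{23} + \frac{7}{3} e_{24} - \frac{7}{5} e_{124} + \frac{56}{3} e_{134} - \frac{49}{4} e_{235} + \frac{4}{15} e_{1235} - \frac{41}{6} e_{1245} + \frac{1}{4} e_{1345}
second term: -\frac{361}{48} - \frac{32}{9} e_{15} + \frac{2}{5} e_{23} - \frac{7}{3} e_{24} - \frac{7}{5} e_{124} + \frac{56}{3} e_{134} - \frac{49}{4} e_{235} + \frac{4}{15} e_{1235} - \frac{41}{6} e_{1245} + \frac{1}{4} e_{1345}
Answer: \frac{64}{9}


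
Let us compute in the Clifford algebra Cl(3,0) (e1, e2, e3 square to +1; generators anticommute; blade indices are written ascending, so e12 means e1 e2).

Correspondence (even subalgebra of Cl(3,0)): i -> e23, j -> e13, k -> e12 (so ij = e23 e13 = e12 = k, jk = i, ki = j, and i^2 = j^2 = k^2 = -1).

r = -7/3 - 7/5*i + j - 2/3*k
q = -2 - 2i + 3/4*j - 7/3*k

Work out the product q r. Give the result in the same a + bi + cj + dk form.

In blades: q = -2 - 7/3*e12 + 3/4*e13 - 2*e23, r = -7/3 - 2/3*e12 + e13 - 7/5*e23.
Distribute q over r term by term (generator squares from the signature, products reordered to ascending indices): (-2)*r = 14/3 + 4/3*e12 - 2*e13 + 14/5*e23; (-7/3*e12)*r = -14/9 + 49/9*e12 + 49/15*e13 + 7/3*e23; (3/4*e13)*r = -3/4 + 21/20*e12 - 7/4*e13 - 1/2*e23; (-2*e23)*r = -14/5 - 2*e12 - 4/3*e13 + 14/3*e23.
Sum: -79/180 + 1049/180*e12 - 109/60*e13 + 93/10*e23; translating back through the correspondence:
Answer: -79/180 + 93/10*i - 109/60*j + 1049/180*k


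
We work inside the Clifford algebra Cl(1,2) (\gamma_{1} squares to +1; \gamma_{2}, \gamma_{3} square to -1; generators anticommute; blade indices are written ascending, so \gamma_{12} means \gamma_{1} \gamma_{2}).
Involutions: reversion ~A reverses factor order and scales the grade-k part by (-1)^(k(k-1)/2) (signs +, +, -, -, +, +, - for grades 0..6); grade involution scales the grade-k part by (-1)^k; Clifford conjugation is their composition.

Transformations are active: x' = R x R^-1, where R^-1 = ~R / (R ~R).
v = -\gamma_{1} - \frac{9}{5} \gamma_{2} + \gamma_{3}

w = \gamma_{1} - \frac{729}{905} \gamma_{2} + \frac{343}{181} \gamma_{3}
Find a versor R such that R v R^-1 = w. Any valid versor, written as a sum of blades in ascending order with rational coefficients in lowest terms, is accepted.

Take R = v + w = -\frac{2358}{905} \gamma_{2} + \frac{524}{181} \gamma_{3}. Because q(v) = q(w) = -\frac{81}{25}, conjugation by R sends v exactly to w.
Answer: -\frac{2358}{905} \gamma_{2} + \frac{524}{181} \gamma_{3}


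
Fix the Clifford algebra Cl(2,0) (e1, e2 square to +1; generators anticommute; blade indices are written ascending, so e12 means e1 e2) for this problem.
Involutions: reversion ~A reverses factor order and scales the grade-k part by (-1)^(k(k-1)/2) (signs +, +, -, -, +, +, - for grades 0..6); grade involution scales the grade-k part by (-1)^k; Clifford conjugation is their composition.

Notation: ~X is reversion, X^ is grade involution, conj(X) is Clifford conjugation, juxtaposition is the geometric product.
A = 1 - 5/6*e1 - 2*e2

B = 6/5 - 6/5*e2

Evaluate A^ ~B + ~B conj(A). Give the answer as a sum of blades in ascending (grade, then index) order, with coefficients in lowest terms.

first term: -6/5 + e1 + 6/5*e2 - e12
second term: -6/5 + e1 + 6/5*e2 + e12
Answer: -12/5 + 2*e1 + 12/5*e2


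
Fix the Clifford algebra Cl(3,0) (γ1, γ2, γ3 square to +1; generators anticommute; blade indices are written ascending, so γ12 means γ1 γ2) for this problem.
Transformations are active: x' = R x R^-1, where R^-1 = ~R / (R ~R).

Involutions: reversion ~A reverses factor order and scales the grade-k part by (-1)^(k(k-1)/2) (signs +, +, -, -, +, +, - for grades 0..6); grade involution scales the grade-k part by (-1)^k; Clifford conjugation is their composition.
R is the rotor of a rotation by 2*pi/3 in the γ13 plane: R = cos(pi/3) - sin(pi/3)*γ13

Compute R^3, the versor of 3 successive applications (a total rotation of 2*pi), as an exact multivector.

Half-angle bookkeeping: 3 applications in γ13 add up to rotor phase 3*pi/3 = pi, so R^3 = cos(pi) - sin(pi)*γ13.
cos(pi) = -1 and sin(pi) = 0, so R^3 = -1. The total rotation 2*pi is 1 full turn, so every vector returns to itself, yet the rotor is -1, on the OTHER sheet of the double cover (an odd number of 2*pi turns).
Answer: -1


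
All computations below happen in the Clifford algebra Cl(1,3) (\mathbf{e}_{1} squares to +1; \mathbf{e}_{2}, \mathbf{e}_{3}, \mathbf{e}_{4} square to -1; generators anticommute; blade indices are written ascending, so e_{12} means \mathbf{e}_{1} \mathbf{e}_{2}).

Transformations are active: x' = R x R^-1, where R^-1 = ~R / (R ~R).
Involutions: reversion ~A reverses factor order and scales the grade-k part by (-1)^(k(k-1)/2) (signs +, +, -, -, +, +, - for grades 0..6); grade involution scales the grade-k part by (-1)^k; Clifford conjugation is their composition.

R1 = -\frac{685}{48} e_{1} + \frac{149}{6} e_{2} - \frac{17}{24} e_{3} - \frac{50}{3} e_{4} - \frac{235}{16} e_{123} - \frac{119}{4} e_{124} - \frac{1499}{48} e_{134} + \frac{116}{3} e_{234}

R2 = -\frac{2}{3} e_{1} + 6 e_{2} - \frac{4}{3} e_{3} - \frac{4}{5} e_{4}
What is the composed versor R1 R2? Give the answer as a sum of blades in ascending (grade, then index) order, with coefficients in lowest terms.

Distribute over the terms of R2 (each basis-blade product reordered to ascending indices, repeated generators contracted through their squares):
R1 (-\frac{2}{3} e_{1}) = \frac{685}{72} + \frac{149}{9} e_{12} - \frac{17}{36} e_{13} - \frac{100}{9} e_{14} + \frac{235}{24} e_{23} + \frac{119}{6} e_{24} + \frac{1499}{72} e_{34} + \frac{232}{9} e_{1234}
R1 (6 e_{2}) = -149 - \frac{685}{8} e_{12} - \frac{705}{8} e_{13} - \frac{357}{2} e_{14} + \frac{17}{4} e_{23} + 100 e_{24} - 232 e_{34} - \frac{1499}{8} e_{1234}
R1 (-\frac{4}{3} e_{3}) = -\frac{17}{18} - \frac{235}{12} e_{12} + \frac{685}{36} e_{13} + \frac{1499}{36} e_{14} - \frac{298}{9} e_{23} - \frac{464}{9} e_{24} - \frac{200}{9} e_{34} - \frac{119}{3} e_{1234}
R1 (-\frac{4}{5} e_{4}) = -\frac{40}{3} - \frac{119}{5} e_{12} - \frac{1499}{60} e_{13} + \frac{137}{12} e_{14} + \frac{464}{15} e_{23} - \frac{298}{15} e_{24} + \frac{17}{30} e_{34} + \frac{47}{4} e_{1234}
Summing the partial products and collecting blades:
Answer: -\frac{11071}{72} - \frac{40483}{360} e_{12} - \frac{34039}{360} e_{13} - \frac{1229}{9} e_{14} + \frac{4271}{360} e_{23} + \frac{4357}{90} e_{24} - \frac{83821}{360} e_{34} - \frac{13645}{72} e_{1234}


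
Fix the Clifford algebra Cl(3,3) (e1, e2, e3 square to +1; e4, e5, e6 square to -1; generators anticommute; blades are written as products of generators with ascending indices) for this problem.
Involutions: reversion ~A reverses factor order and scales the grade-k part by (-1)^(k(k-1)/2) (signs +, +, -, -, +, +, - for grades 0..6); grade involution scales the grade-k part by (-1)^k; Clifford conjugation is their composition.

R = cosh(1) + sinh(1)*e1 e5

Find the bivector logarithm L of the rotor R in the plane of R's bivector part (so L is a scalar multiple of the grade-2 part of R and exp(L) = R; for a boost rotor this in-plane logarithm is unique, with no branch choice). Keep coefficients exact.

The scalar part of R is cosh(1), which fixes the rapidity magnitude through cosh (cosh is even, so it cannot fix the sign — the bivector part carries that); dividing the bivector part by sinh of the rapidity gives the plane, and L = rapidity * plane, where the joint sign ambiguity of (rapidity, plane) cancels in the product.
Concretely: cosh(rapidity) = cosh(1) gives rapidity = ±1, and since rapidity/sinh(rapidity) is even the sign is immaterial: L = (rapidity/sinh(rapidity)) * <R>_2 = (1/sinh(1)) * <R>_2.
Answer: e1 e5


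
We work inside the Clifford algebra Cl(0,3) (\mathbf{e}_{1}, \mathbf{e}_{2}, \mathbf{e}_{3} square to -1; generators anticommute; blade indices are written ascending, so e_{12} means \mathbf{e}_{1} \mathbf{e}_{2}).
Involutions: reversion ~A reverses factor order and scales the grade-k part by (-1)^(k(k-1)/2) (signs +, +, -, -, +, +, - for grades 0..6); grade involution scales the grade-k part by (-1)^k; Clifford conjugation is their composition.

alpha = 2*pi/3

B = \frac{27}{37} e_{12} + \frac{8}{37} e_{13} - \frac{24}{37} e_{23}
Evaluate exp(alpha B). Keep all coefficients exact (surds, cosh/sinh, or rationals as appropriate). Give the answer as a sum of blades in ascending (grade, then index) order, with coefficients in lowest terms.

B^2 term by term: the squares give (\frac{27}{37})^2*(e_{12})^2 + (\frac{8}{37})^2*(e_{13})^2 + (-\frac{24}{37})^2*(e_{23})^2 = \frac{729}{1369}*(-1) + \frac{64}{1369}*(-1) + \frac{576}{1369}*(-1) = -1 (each basis 2-blade squares to minus the product of its generators' squares); cross terms between blades sharing an index anticommute and cancel. So B^2 = -1.
B^2 = -1 — a negative square means the series sums to a rotation: l = 1, alpha*l = \frac{2 \pi}{3}, so exp(alpha B) = cos(\frac{2 \pi}{3}) + (sin(\frac{2 \pi}{3})/1)*B = - \frac{1}{2} + (\frac{\sqrt{3}}{2})*B.
Answer: - \frac{1}{2} + \frac{27 \sqrt{3}}{74} e_{12} + \frac{4 \sqrt{3}}{37} e_{13} - \frac{12 \sqrt{3}}{37} e_{23}


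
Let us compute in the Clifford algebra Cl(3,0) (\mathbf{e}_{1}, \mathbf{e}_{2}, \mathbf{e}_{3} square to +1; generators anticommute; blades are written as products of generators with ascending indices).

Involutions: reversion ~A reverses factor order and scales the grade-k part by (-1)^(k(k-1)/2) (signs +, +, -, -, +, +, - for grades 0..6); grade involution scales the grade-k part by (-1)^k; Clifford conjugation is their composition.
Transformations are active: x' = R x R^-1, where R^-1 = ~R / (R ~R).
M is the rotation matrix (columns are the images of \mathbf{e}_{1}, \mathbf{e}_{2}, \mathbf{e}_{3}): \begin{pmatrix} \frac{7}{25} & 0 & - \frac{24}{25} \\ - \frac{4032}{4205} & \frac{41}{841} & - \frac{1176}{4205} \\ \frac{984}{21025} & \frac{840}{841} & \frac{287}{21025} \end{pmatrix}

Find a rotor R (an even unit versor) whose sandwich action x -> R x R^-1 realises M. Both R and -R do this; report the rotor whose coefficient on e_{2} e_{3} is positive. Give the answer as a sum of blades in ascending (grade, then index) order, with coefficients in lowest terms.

Method: write R = a + b12*e_{1} e_{2} + b13*e_{1} e_{3} + b23*e_{2} e_{3} with a^2 + b12^2 + b13^2 + b23^2 = 1 (so R^-1 = ~R). Expanding the columns R e_j ~R gives tr M = 4a^2 - 1 and, from the antisymmetric part, M21 - M12 = -4a*b12, M13 - M31 = 4a*b13, M32 - M23 = -4a*b23.
Here tr M = \frac{7199}{21025}, so a^2 = (1 + tr M)/4 = \frac{7056}{21025} and a = ±\frac{84}{145}. Taking a = \frac{84}{145}: M21 - M12 = -\frac{4032}{4205}, M13 - M31 = -\frac{21168}{21025}, M32 - M23 = \frac{5376}{4205}, giving b12 = \frac{12}{29}, b13 = -\frac{63}{145}, b23 = -\frac{16}{29}, i.e. R = \frac{84}{145} + \frac{12}{29} e_{1} e_{2} - \frac{63}{145} e_{1} e_{3} - \frac{16}{29} e_{2} e_{3}.
Its e_{2} e_{3} coefficient is negative, so report the other preimage -R.
Answer: -\frac{84}{145} - \frac{12}{29} e_{1} e_{2} + \frac{63}{145} e_{1} e_{3} + \frac{16}{29} e_{2} e_{3}. Sheet selection: the two-to-one cover makes ±R indistinguishable at the matrix level (trace \frac{7199}{21025}), so uniqueness comes from the required sign on e_{2} e_{3}.


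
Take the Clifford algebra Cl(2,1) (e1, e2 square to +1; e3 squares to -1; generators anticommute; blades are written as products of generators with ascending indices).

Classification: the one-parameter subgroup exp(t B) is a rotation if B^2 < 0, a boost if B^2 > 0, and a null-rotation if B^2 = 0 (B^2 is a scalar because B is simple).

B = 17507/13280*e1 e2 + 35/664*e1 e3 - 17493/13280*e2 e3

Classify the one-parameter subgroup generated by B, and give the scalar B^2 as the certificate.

B^2 term by term: the squares give (17507/13280)^2*(e1 e2)^2 + (35/664)^2*(e1 e3)^2 + (-17493/13280)^2*(e2 e3)^2 = 306495049/176358400*(-1) + 1225/440896*(+1) + 306005049/176358400*(+1) = 0 (each basis 2-blade squares to minus the product of its generators' squares); cross terms between blades sharing an index anticommute and cancel. So B^2 = 0.
Answer: null-rotation, certificate B^2 = 0. The class reads off the invariant scalar 0 directly.


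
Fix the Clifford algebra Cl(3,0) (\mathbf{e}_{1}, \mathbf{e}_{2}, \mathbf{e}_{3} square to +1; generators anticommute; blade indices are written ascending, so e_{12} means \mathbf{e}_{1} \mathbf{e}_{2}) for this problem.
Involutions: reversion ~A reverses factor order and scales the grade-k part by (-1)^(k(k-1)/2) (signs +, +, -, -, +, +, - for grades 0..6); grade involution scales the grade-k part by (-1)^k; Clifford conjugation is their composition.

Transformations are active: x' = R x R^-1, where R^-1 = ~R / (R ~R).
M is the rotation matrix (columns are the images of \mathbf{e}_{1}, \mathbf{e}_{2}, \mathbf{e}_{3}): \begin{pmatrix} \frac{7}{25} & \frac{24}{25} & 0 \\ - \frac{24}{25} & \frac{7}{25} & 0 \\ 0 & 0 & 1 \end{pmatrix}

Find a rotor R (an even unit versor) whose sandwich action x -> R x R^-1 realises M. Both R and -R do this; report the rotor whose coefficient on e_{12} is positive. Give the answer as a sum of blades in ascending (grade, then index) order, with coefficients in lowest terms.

Method: write R = a + b12*e_{12} + b13*e_{13} + b23*e_{23} with a^2 + b12^2 + b13^2 + b23^2 = 1 (so R^-1 = ~R). Expanding the columns R e_j ~R gives tr M = 4a^2 - 1 and, from the antisymmetric part, M21 - M12 = -4a*b12, M13 - M31 = 4a*b13, M32 - M23 = -4a*b23.
Here tr M = \frac{39}{25}, so a^2 = (1 + tr M)/4 = \frac{16}{25} and a = ±\frac{4}{5}. Taking a = \frac{4}{5}: M21 - M12 = -\frac{48}{25}, M13 - M31 = 0, M32 - M23 = 0, giving b12 = \frac{3}{5}, b13 = 0, b23 = 0, i.e. R = \frac{4}{5} + \frac{3}{5} e_{12}.
Its e_{12} coefficient is already positive.
Answer: \frac{4}{5} + \frac{3}{5} e_{12}. Key observation: the double cover Spin(3) -> SO(3) sends R and -R to the same matrix (trace \frac{39}{25} here), so the stated sign of the e_{12} coefficient is what selects one sheet.


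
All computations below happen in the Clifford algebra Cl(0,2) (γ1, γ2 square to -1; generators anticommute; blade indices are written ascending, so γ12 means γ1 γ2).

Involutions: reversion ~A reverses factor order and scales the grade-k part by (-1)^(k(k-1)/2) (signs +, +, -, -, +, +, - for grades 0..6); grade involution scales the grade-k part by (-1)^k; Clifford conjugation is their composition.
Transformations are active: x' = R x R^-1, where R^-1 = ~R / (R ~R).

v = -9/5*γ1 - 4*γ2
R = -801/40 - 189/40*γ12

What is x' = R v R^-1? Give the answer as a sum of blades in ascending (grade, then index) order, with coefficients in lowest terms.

~R = -801/40 + 189/40*γ12, and R ~R = 338661/800, so R^-1 = ~R / (338661/800).
R v = 3429/200*γ1 + 17721/200*γ2
Answer: 744/4181*γ1 - 91621/20905*γ2


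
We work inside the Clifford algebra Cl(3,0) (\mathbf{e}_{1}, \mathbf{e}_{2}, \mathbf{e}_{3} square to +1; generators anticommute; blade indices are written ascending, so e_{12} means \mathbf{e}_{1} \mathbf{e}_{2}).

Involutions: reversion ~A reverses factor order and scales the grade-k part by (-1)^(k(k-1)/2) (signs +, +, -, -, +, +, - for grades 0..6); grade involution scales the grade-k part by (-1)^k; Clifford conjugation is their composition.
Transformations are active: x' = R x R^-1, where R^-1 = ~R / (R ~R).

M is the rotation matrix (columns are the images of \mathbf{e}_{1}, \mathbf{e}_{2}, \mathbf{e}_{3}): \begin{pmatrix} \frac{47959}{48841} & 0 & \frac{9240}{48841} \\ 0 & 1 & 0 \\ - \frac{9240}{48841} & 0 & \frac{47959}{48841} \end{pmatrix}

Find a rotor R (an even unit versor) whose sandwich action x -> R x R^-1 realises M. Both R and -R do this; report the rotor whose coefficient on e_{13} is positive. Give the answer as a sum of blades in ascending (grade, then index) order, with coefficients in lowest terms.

Method: write R = a + b12*e_{12} + b13*e_{13} + b23*e_{23} with a^2 + b12^2 + b13^2 + b23^2 = 1 (so R^-1 = ~R). Expanding the columns R e_j ~R gives tr M = 4a^2 - 1 and, from the antisymmetric part, M21 - M12 = -4a*b12, M13 - M31 = 4a*b13, M32 - M23 = -4a*b23.
Here tr M = \frac{144759}{48841}, so a^2 = (1 + tr M)/4 = \frac{48400}{48841} and a = ±\frac{220}{221}. Taking a = \frac{220}{221}: M21 - M12 = 0, M13 - M31 = \frac{18480}{48841}, M32 - M23 = 0, giving b12 = 0, b13 = \frac{21}{221}, b23 = 0, i.e. R = \frac{220}{221} + \frac{21}{221} e_{13}.
Its e_{13} coefficient is already positive.
Answer: \frac{220}{221} + \frac{21}{221} e_{13}. Uniqueness: Spin(3) -> SO(3) maps R and -R to the same rotation of trace \frac{144759}{48841}; fixing the sign of the e_{13} coefficient removes the ambiguity.


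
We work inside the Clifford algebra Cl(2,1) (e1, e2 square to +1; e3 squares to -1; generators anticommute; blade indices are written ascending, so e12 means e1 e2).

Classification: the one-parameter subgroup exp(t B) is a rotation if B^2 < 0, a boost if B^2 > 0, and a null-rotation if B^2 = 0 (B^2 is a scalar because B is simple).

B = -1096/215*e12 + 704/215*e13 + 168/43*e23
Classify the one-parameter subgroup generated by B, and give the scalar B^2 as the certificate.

B^2 term by term: the squares give (-1096/215)^2*(e12)^2 + (704/215)^2*(e13)^2 + (168/43)^2*(e23)^2 = 1201216/46225*(-1) + 495616/46225*(+1) + 28224/1849*(+1) = 0 (each basis 2-blade squares to minus the product of its generators' squares); cross terms between blades sharing an index anticommute and cancel. So B^2 = 0.
Answer: null-rotation, certificate B^2 = 0. Check the certificate: B^2 = 0, and that sign is decisive whatever form B takes.


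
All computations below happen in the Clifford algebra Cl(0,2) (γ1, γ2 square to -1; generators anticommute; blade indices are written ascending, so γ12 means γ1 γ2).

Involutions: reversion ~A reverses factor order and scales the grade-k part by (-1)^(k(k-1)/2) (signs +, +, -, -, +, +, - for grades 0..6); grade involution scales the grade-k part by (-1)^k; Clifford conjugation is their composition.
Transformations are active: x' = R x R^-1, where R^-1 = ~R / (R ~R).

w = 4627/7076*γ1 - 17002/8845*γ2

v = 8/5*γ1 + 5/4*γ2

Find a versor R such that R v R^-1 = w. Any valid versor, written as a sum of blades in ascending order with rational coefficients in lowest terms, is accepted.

Sketch: the shared square -1649/400 makes R = v + w = 79743/35380*γ1 - 23783/35380*γ2 the natural versor; its sandwich fixes that direction, negates (v - w)/2, and sends v to w.
Answer: 79743/35380*γ1 - 23783/35380*γ2


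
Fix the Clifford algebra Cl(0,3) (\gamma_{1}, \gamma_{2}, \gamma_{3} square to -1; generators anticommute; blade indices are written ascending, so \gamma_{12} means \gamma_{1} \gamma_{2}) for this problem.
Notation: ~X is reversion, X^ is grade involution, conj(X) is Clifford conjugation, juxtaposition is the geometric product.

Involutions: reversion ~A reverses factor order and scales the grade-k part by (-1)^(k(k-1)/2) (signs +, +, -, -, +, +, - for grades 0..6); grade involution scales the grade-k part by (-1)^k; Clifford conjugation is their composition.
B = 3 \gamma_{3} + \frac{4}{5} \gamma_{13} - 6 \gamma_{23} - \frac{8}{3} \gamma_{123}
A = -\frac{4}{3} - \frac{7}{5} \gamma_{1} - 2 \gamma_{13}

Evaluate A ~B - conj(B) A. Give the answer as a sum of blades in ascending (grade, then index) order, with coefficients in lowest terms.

first term: -\frac{8}{5} + 6 \gamma_{1} - \frac{16}{3} \gamma_{2} - \frac{128}{25} \gamma_{3} - 12 \gamma_{12} - \frac{47}{15} \gamma_{13} - \frac{64}{15} \gamma_{23} - \frac{538}{45} \gamma_{123}
second term: -\frac{8}{5} + 6 \gamma_{1} + \frac{16}{3} \gamma_{2} + \frac{128}{25} \gamma_{3} + 12 \gamma_{12} - \frac{47}{15} \gamma_{13} - \frac{176}{15} \gamma_{23} - \frac{218}{45} \gamma_{123}
Answer: -\frac{32}{3} \gamma_{2} - \frac{256}{25} \gamma_{3} - 24 \gamma_{12} + \frac{112}{15} \gamma_{23} - \frac{64}{9} \gamma_{123}


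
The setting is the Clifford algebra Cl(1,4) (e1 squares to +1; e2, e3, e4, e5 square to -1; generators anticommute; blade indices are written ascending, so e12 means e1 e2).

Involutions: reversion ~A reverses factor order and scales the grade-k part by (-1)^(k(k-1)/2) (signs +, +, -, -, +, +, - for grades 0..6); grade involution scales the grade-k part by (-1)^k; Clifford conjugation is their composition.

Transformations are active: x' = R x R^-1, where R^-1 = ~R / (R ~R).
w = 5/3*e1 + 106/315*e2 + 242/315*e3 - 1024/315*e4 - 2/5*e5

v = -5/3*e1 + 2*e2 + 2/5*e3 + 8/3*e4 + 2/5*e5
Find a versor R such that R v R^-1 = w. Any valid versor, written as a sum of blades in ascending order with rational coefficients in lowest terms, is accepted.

Construction: equal norms (both -649/75) license R = v + w = 736/315*e2 + 368/315*e3 - 184/315*e4 — nothing changes along that direction, while (v - w)/2 changes sign, so v maps onto w.
Answer: 736/315*e2 + 368/315*e3 - 184/315*e4


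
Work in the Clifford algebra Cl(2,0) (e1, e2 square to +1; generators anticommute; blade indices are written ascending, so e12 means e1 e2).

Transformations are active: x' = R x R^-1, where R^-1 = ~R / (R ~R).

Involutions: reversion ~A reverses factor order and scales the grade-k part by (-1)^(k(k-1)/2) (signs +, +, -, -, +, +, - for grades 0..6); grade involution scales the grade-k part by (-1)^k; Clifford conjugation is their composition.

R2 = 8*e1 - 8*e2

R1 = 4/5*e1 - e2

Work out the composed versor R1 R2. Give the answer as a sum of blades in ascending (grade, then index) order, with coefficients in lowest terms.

Distribute over the terms of R1 (each basis-blade product reordered to ascending indices, repeated generators contracted through their squares):
(4/5*e1) R2 = 32/5 - 32/5*e12
(-e2) R2 = 8 + 8*e12
Summing the partial products and collecting blades:
Answer: 72/5 + 8/5*e12


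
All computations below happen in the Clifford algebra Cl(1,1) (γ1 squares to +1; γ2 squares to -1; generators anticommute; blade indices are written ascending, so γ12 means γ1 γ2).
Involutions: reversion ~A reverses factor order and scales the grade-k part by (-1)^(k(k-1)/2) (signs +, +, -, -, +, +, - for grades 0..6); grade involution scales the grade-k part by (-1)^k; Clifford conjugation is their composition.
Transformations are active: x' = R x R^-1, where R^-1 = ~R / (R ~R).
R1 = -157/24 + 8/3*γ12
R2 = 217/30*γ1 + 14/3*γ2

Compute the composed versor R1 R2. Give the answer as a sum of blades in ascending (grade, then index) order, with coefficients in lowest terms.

Distribute over the terms of R1 (each basis-blade product reordered to ascending indices, repeated generators contracted through their squares):
(-157/24) R2 = -34069/720*γ1 - 1099/36*γ2
(8/3*γ12) R2 = -112/9*γ1 - 868/45*γ2
Summing the partial products and collecting blades:
Answer: -4781/80*γ1 - 2989/60*γ2


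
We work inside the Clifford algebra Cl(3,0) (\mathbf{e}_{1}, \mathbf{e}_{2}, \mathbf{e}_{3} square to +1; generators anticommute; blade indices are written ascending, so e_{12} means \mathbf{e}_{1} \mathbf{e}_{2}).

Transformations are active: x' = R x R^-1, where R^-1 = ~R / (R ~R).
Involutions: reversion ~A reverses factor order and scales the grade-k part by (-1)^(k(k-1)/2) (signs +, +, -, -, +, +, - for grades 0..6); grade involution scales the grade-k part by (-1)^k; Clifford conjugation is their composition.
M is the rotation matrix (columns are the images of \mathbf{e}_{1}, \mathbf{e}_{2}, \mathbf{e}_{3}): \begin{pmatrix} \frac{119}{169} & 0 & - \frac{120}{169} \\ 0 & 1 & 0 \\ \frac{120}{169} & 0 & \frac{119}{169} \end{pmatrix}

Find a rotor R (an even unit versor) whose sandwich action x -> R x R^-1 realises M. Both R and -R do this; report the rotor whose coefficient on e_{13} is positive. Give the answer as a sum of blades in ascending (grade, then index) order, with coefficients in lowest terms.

Method: write R = a + b12*e_{12} + b13*e_{13} + b23*e_{23} with a^2 + b12^2 + b13^2 + b23^2 = 1 (so R^-1 = ~R). Expanding the columns R e_j ~R gives tr M = 4a^2 - 1 and, from the antisymmetric part, M21 - M12 = -4a*b12, M13 - M31 = 4a*b13, M32 - M23 = -4a*b23.
Here tr M = \frac{407}{169}, so a^2 = (1 + tr M)/4 = \frac{144}{169} and a = ±\frac{12}{13}. Taking a = \frac{12}{13}: M21 - M12 = 0, M13 - M31 = -\frac{240}{169}, M32 - M23 = 0, giving b12 = 0, b13 = -\frac{5}{13}, b23 = 0, i.e. R = \frac{12}{13} - \frac{5}{13} e_{13}.
Its e_{13} coefficient is negative, so report the other preimage -R.
Answer: -\frac{12}{13} + \frac{5}{13} e_{13}. Key observation: the double cover Spin(3) -> SO(3) sends R and -R to the same matrix (trace \frac{407}{169} here), so the stated sign of the e_{13} coefficient is what selects one sheet.


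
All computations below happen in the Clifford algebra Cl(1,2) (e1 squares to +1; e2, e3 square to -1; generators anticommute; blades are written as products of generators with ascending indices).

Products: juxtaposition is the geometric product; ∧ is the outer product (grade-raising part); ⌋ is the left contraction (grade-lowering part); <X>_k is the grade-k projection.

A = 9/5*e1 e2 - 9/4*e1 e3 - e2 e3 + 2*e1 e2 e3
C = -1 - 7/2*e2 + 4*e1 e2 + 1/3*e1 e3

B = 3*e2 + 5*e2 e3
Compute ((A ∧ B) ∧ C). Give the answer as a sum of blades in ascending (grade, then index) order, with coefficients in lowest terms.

step 1: 27/4*e1 e2 e3
step 2: -27/4*e1 e2 e3
Answer: -27/4*e1 e2 e3


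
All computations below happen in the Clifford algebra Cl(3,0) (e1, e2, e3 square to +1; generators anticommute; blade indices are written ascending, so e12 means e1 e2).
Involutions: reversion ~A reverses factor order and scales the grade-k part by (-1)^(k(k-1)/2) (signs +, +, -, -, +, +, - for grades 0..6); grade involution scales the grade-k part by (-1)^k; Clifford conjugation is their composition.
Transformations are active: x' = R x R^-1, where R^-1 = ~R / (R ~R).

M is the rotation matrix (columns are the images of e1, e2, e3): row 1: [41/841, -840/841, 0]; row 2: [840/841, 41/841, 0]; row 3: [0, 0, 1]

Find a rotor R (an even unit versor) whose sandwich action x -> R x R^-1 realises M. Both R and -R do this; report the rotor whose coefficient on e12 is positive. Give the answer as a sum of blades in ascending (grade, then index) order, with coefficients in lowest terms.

Method: write R = a + b12*e12 + b13*e13 + b23*e23 with a^2 + b12^2 + b13^2 + b23^2 = 1 (so R^-1 = ~R). Expanding the columns R e_j ~R gives tr M = 4a^2 - 1 and, from the antisymmetric part, M21 - M12 = -4a*b12, M13 - M31 = 4a*b13, M32 - M23 = -4a*b23.
Here tr M = 923/841, so a^2 = (1 + tr M)/4 = 441/841 and a = ±21/29. Taking a = 21/29: M21 - M12 = 1680/841, M13 - M31 = 0, M32 - M23 = 0, giving b12 = -20/29, b13 = 0, b23 = 0, i.e. R = 21/29 - 20/29*e12.
Its e12 coefficient is negative, so report the other preimage -R.
Answer: -21/29 + 20/29*e12. Why the constraint matters: R and -R act identically through the sandwich — M has trace 923/841 either way — so only the sign condition on e12 picks one of the two preimages.


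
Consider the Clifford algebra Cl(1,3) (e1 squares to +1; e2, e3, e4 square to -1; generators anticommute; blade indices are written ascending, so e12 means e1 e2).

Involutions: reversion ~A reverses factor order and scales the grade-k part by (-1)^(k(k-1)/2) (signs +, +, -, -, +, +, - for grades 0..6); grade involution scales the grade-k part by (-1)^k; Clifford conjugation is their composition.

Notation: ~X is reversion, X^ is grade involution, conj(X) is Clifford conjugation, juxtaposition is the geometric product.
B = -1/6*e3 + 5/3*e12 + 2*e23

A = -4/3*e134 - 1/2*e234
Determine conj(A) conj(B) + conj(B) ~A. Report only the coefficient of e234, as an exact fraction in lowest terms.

first term: -e4 - 2/9*e14 - 1/12*e24 + 8/3*e124 + 5/6*e134 + 20/9*e234
second term: e4 + 2/9*e14 + 1/12*e24 + 8/3*e124 + 5/6*e134 + 20/9*e234
Answer: 40/9


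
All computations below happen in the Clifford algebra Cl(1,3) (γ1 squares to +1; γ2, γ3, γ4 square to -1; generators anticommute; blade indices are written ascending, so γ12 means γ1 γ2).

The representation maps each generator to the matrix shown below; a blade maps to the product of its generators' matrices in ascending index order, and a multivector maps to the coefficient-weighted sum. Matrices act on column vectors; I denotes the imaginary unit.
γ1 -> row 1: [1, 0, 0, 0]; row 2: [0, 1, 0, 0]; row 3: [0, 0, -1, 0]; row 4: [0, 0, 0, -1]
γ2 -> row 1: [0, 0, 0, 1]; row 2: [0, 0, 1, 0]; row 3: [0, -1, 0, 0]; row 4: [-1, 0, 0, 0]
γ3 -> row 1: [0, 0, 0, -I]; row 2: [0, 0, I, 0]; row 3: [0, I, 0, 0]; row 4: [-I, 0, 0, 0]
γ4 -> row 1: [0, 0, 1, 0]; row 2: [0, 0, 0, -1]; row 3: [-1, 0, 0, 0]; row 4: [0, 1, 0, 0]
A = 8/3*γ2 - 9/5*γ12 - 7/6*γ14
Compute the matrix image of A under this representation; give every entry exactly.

Bivector images (products of the table entries): rho(γ12) = rho(γ1)rho(γ2) = row 1: [0, 0, 0, 1]; row 2: [0, 0, 1, 0]; row 3: [0, 1, 0, 0]; row 4: [1, 0, 0, 0]; rho(γ14) = rho(γ1)rho(γ4) = row 1: [0, 0, 1, 0]; row 2: [0, 0, 0, -1]; row 3: [1, 0, 0, 0]; row 4: [0, -1, 0, 0].
M = (8/3)*rho(γ2) + (-9/5)*rho(γ12) + (-7/6)*rho(γ14), summed entrywise:
Answer: row 1: [0, 0, -7/6, 13/15]; row 2: [0, 0, 13/15, 7/6]; row 3: [-7/6, -67/15, 0, 0]; row 4: [-67/15, 7/6, 0, 0]


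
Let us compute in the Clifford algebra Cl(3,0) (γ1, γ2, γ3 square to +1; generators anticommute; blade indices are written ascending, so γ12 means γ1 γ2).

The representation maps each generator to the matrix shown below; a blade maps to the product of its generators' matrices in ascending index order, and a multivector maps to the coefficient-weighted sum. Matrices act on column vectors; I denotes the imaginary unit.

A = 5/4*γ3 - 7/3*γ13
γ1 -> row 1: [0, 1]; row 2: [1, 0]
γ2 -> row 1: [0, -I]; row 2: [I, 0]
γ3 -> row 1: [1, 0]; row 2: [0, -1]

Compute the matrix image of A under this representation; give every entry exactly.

Bivector images (products of the table entries): rho(γ13) = rho(γ1)rho(γ3) = row 1: [0, -1]; row 2: [1, 0].
M = (5/4)*rho(γ3) + (-7/3)*rho(γ13), summed entrywise:
Answer: row 1: [5/4, 7/3]; row 2: [-7/3, -5/4]
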